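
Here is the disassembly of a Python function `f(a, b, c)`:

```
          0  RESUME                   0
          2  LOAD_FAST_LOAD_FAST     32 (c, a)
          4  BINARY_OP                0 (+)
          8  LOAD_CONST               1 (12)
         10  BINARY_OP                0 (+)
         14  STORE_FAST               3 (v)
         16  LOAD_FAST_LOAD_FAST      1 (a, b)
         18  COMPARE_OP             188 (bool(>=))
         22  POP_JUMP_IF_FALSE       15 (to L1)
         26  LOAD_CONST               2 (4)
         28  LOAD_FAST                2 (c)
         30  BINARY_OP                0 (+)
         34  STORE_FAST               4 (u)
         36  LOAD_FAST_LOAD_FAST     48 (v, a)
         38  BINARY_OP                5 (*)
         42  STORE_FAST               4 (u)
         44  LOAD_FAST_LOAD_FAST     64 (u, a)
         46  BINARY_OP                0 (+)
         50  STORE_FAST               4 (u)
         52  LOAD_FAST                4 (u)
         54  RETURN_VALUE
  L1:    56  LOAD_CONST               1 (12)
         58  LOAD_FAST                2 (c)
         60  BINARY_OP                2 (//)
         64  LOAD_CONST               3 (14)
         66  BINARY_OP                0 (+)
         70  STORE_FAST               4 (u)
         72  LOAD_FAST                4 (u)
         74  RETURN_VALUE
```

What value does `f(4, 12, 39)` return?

LOAD_FAST_LOAD_FAST c,a → push 39,4. Stack: [39, 4]
BINARY_OP + → 39 + 4 = 43. Stack: [43]
LOAD_CONST → push 12. Stack: [43, 12]
BINARY_OP + → 43 + 12 = 55. Stack: [55]
STORE_FAST v → v=55. Stack: []
LOAD_FAST_LOAD_FAST a,b → push 4,12. Stack: [4, 12]
COMPARE_OP bool(>=) → 4 vs 12 = False. Stack: [False]
POP_JUMP_IF_FALSE → pop False; jump. Stack: []
LOAD_CONST → push 12. Stack: [12]
LOAD_FAST c → push 39. Stack: [12, 39]
BINARY_OP // → 12 // 39 = 0. Stack: [0]
LOAD_CONST → push 14. Stack: [0, 14]
BINARY_OP + → 0 + 14 = 14. Stack: [14]
STORE_FAST u → u=14. Stack: []
LOAD_FAST u → push 14. Stack: [14]
RETURN_VALUE → return 14.

14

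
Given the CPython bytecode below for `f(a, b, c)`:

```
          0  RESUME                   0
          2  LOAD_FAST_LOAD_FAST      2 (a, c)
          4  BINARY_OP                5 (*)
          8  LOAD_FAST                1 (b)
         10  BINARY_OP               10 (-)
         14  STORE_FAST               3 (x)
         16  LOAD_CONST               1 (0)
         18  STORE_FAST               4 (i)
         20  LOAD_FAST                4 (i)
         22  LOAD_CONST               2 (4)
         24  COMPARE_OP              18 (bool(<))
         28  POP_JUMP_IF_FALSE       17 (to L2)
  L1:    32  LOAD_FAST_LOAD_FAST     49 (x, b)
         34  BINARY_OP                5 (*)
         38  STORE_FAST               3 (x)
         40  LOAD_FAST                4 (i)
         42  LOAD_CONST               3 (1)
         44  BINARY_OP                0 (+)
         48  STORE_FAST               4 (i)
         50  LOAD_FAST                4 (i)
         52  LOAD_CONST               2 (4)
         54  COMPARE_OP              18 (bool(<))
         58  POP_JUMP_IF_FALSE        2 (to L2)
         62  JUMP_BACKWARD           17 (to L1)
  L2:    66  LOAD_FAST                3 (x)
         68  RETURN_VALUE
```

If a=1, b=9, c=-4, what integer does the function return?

LOAD_FAST_LOAD_FAST a,c → push 1,-4. Stack: [1, -4]
BINARY_OP * → 1 * -4 = -4. Stack: [-4]
LOAD_FAST b → push 9. Stack: [-4, 9]
BINARY_OP - → -4 - 9 = -13. Stack: [-13]
STORE_FAST x → x=-13. Stack: []
LOAD_CONST → push 0. Stack: [0]
STORE_FAST i → i=0. Stack: []
LOAD_FAST i → push 0. Stack: [0]
LOAD_CONST → push 4. Stack: [0, 4]
COMPARE_OP bool(<) → 0 vs 4 = True. Stack: [True]
POP_JUMP_IF_FALSE → pop True; no jump. Stack: []
LOAD_FAST_LOAD_FAST x,b → push -13,9. Stack: [-13, 9]
BINARY_OP * → -13 * 9 = -117. Stack: [-117]
STORE_FAST x → x=-117. Stack: []
LOAD_FAST i → push 0. Stack: [0]
LOAD_CONST → push 1. Stack: [0, 1]
BINARY_OP + → 0 + 1 = 1. Stack: [1]
STORE_FAST i → i=1. Stack: []
LOAD_FAST i → push 1. Stack: [1]
LOAD_CONST → push 4. Stack: [1, 4]
COMPARE_OP bool(<) → 1 vs 4 = True. Stack: [True]
POP_JUMP_IF_FALSE → pop True; no jump. Stack: []
LOAD_FAST_LOAD_FAST x,b → push -117,9. Stack: [-117, 9]
BINARY_OP * → -117 * 9 = -1053. Stack: [-1053]
STORE_FAST x → x=-1053. Stack: []
LOAD_FAST i → push 1. Stack: [1]
LOAD_CONST → push 1. Stack: [1, 1]
BINARY_OP + → 1 + 1 = 2. Stack: [2]
STORE_FAST i → i=2. Stack: []
LOAD_FAST i → push 2. Stack: [2]
LOAD_CONST → push 4. Stack: [2, 4]
COMPARE_OP bool(<) → 2 vs 4 = True. Stack: [True]
POP_JUMP_IF_FALSE → pop True; no jump. Stack: []
LOAD_FAST_LOAD_FAST x,b → push -1053,9. Stack: [-1053, 9]
BINARY_OP * → -1053 * 9 = -9477. Stack: [-9477]
STORE_FAST x → x=-9477. Stack: []
LOAD_FAST i → push 2. Stack: [2]
LOAD_CONST → push 1. Stack: [2, 1]
BINARY_OP + → 2 + 1 = 3. Stack: [3]
STORE_FAST i → i=3. Stack: []
LOAD_FAST i → push 3. Stack: [3]
LOAD_CONST → push 4. Stack: [3, 4]
COMPARE_OP bool(<) → 3 vs 4 = True. Stack: [True]
POP_JUMP_IF_FALSE → pop True; no jump. Stack: []
LOAD_FAST_LOAD_FAST x,b → push -9477,9. Stack: [-9477, 9]
BINARY_OP * → -9477 * 9 = -85293. Stack: [-85293]
STORE_FAST x → x=-85293. Stack: []
LOAD_FAST i → push 3. Stack: [3]
LOAD_CONST → push 1. Stack: [3, 1]
BINARY_OP + → 3 + 1 = 4. Stack: [4]
STORE_FAST i → i=4. Stack: []
LOAD_FAST i → push 4. Stack: [4]
LOAD_CONST → push 4. Stack: [4, 4]
COMPARE_OP bool(<) → 4 vs 4 = False. Stack: [False]
POP_JUMP_IF_FALSE → pop False; jump. Stack: []
LOAD_FAST x → push -85293. Stack: [-85293]
RETURN_VALUE → return -85293.

-85293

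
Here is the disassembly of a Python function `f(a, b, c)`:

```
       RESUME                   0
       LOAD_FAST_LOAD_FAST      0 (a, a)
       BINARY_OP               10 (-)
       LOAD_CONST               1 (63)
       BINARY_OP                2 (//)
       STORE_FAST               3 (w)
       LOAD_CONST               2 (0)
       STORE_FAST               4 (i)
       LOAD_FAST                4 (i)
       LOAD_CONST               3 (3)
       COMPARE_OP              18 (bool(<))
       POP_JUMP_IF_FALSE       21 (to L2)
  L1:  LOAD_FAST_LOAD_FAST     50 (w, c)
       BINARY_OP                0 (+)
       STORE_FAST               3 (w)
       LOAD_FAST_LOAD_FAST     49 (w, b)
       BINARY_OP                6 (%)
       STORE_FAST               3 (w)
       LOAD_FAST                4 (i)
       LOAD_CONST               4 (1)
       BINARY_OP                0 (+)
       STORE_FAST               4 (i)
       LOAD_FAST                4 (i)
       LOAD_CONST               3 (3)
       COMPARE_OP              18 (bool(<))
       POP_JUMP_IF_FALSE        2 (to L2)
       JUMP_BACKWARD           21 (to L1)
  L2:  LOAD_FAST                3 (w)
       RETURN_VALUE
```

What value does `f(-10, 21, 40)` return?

15

LOAD_FAST_LOAD_FAST a,a → push -10,-10. Stack: [-10, -10]
BINARY_OP - → -10 - -10 = 0. Stack: [0]
LOAD_CONST → push 63. Stack: [0, 63]
BINARY_OP // → 0 // 63 = 0. Stack: [0]
STORE_FAST w → w=0. Stack: []
LOAD_CONST → push 0. Stack: [0]
STORE_FAST i → i=0. Stack: []
LOAD_FAST i → push 0. Stack: [0]
LOAD_CONST → push 3. Stack: [0, 3]
COMPARE_OP bool(<) → 0 vs 3 = True. Stack: [True]
POP_JUMP_IF_FALSE → pop True; no jump. Stack: []
LOAD_FAST_LOAD_FAST w,c → push 0,40. Stack: [0, 40]
BINARY_OP + → 0 + 40 = 40. Stack: [40]
STORE_FAST w → w=40. Stack: []
LOAD_FAST_LOAD_FAST w,b → push 40,21. Stack: [40, 21]
BINARY_OP % → 40 % 21 = 19. Stack: [19]
STORE_FAST w → w=19. Stack: []
LOAD_FAST i → push 0. Stack: [0]
LOAD_CONST → push 1. Stack: [0, 1]
BINARY_OP + → 0 + 1 = 1. Stack: [1]
STORE_FAST i → i=1. Stack: []
LOAD_FAST i → push 1. Stack: [1]
LOAD_CONST → push 3. Stack: [1, 3]
COMPARE_OP bool(<) → 1 vs 3 = True. Stack: [True]
POP_JUMP_IF_FALSE → pop True; no jump. Stack: []
LOAD_FAST_LOAD_FAST w,c → push 19,40. Stack: [19, 40]
BINARY_OP + → 19 + 40 = 59. Stack: [59]
STORE_FAST w → w=59. Stack: []
LOAD_FAST_LOAD_FAST w,b → push 59,21. Stack: [59, 21]
BINARY_OP % → 59 % 21 = 17. Stack: [17]
STORE_FAST w → w=17. Stack: []
LOAD_FAST i → push 1. Stack: [1]
LOAD_CONST → push 1. Stack: [1, 1]
BINARY_OP + → 1 + 1 = 2. Stack: [2]
STORE_FAST i → i=2. Stack: []
LOAD_FAST i → push 2. Stack: [2]
LOAD_CONST → push 3. Stack: [2, 3]
COMPARE_OP bool(<) → 2 vs 3 = True. Stack: [True]
POP_JUMP_IF_FALSE → pop True; no jump. Stack: []
LOAD_FAST_LOAD_FAST w,c → push 17,40. Stack: [17, 40]
BINARY_OP + → 17 + 40 = 57. Stack: [57]
STORE_FAST w → w=57. Stack: []
LOAD_FAST_LOAD_FAST w,b → push 57,21. Stack: [57, 21]
BINARY_OP % → 57 % 21 = 15. Stack: [15]
STORE_FAST w → w=15. Stack: []
LOAD_FAST i → push 2. Stack: [2]
LOAD_CONST → push 1. Stack: [2, 1]
BINARY_OP + → 2 + 1 = 3. Stack: [3]
STORE_FAST i → i=3. Stack: []
LOAD_FAST i → push 3. Stack: [3]
LOAD_CONST → push 3. Stack: [3, 3]
COMPARE_OP bool(<) → 3 vs 3 = False. Stack: [False]
POP_JUMP_IF_FALSE → pop False; jump. Stack: []
LOAD_FAST w → push 15. Stack: [15]
RETURN_VALUE → return 15.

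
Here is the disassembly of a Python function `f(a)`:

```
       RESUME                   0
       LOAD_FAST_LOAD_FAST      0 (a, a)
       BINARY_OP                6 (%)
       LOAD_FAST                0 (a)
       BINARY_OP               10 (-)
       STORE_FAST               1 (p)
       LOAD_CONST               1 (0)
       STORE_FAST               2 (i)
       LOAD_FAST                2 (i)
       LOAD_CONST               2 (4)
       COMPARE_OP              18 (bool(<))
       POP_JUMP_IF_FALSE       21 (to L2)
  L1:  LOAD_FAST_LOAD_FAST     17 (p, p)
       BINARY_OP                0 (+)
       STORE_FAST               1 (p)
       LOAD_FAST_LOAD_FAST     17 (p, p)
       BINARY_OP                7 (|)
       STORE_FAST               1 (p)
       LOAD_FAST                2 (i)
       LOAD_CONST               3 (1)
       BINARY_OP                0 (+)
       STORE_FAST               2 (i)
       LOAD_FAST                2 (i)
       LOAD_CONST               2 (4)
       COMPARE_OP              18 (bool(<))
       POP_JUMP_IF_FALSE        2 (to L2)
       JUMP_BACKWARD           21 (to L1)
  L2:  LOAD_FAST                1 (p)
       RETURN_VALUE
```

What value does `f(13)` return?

LOAD_FAST_LOAD_FAST a,a → push 13,13
BINARY_OP % → 13 % 13 = 0
LOAD_FAST a → push 13
BINARY_OP - → 0 - 13 = -13
STORE_FAST p → p=-13
LOAD_CONST → push 0
STORE_FAST i → i=0
LOAD_FAST i → push 0
LOAD_CONST → push 4
COMPARE_OP bool(<) → 0 vs 4 = True
POP_JUMP_IF_FALSE → pop True; no jump
LOAD_FAST_LOAD_FAST p,p → push -13,-13
BINARY_OP + → -13 + -13 = -26
STORE_FAST p → p=-26
LOAD_FAST_LOAD_FAST p,p → push -26,-26
BINARY_OP | → -26 | -26 = -26
STORE_FAST p → p=-26
LOAD_FAST i → push 0
LOAD_CONST → push 1
BINARY_OP + → 0 + 1 = 1
STORE_FAST i → i=1
LOAD_FAST i → push 1
LOAD_CONST → push 4
COMPARE_OP bool(<) → 1 vs 4 = True
POP_JUMP_IF_FALSE → pop True; no jump
LOAD_FAST_LOAD_FAST p,p → push -26,-26
BINARY_OP + → -26 + -26 = -52
STORE_FAST p → p=-52
LOAD_FAST_LOAD_FAST p,p → push -52,-52
BINARY_OP | → -52 | -52 = -52
STORE_FAST p → p=-52
LOAD_FAST i → push 1
LOAD_CONST → push 1
BINARY_OP + → 1 + 1 = 2
STORE_FAST i → i=2
LOAD_FAST i → push 2
LOAD_CONST → push 4
COMPARE_OP bool(<) → 2 vs 4 = True
POP_JUMP_IF_FALSE → pop True; no jump
LOAD_FAST_LOAD_FAST p,p → push -52,-52
BINARY_OP + → -52 + -52 = -104
STORE_FAST p → p=-104
LOAD_FAST_LOAD_FAST p,p → push -104,-104
BINARY_OP | → -104 | -104 = -104
STORE_FAST p → p=-104
LOAD_FAST i → push 2
LOAD_CONST → push 1
BINARY_OP + → 2 + 1 = 3
STORE_FAST i → i=3
LOAD_FAST i → push 3
LOAD_CONST → push 4
COMPARE_OP bool(<) → 3 vs 4 = True
POP_JUMP_IF_FALSE → pop True; no jump
LOAD_FAST_LOAD_FAST p,p → push -104,-104
BINARY_OP + → -104 + -104 = -208
STORE_FAST p → p=-208
LOAD_FAST_LOAD_FAST p,p → push -208,-208
BINARY_OP | → -208 | -208 = -208
STORE_FAST p → p=-208
LOAD_FAST i → push 3
LOAD_CONST → push 1
BINARY_OP + → 3 + 1 = 4
STORE_FAST i → i=4
LOAD_FAST i → push 4
LOAD_CONST → push 4
COMPARE_OP bool(<) → 4 vs 4 = False
POP_JUMP_IF_FALSE → pop False; jump
LOAD_FAST p → push -208
RETURN_VALUE → return -208.

-208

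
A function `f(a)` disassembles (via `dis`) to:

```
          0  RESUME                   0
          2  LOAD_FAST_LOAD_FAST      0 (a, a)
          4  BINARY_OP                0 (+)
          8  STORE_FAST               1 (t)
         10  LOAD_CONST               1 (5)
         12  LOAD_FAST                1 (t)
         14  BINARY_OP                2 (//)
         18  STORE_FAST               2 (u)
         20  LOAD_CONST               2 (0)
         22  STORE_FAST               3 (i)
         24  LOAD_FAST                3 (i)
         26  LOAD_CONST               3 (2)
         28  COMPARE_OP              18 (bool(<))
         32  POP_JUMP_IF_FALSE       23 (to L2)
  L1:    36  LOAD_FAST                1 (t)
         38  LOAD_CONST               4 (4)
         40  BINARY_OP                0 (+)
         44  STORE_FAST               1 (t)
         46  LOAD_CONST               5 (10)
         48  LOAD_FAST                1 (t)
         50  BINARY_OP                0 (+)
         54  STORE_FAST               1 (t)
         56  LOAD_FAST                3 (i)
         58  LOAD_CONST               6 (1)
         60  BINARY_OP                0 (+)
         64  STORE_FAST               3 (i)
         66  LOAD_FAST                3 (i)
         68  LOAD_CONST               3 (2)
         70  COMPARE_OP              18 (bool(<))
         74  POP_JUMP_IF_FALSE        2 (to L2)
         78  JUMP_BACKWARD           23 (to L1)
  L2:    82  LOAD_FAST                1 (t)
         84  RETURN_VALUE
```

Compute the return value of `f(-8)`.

LOAD_FAST_LOAD_FAST a,a → push -8,-8. Stack: [-8, -8]
BINARY_OP + → -8 + -8 = -16. Stack: [-16]
STORE_FAST t → t=-16. Stack: []
LOAD_CONST → push 5. Stack: [5]
LOAD_FAST t → push -16. Stack: [5, -16]
BINARY_OP // → 5 // -16 = -1. Stack: [-1]
STORE_FAST u → u=-1. Stack: []
LOAD_CONST → push 0. Stack: [0]
STORE_FAST i → i=0. Stack: []
LOAD_FAST i → push 0. Stack: [0]
LOAD_CONST → push 2. Stack: [0, 2]
COMPARE_OP bool(<) → 0 vs 2 = True. Stack: [True]
POP_JUMP_IF_FALSE → pop True; no jump. Stack: []
LOAD_FAST t → push -16. Stack: [-16]
LOAD_CONST → push 4. Stack: [-16, 4]
BINARY_OP + → -16 + 4 = -12. Stack: [-12]
STORE_FAST t → t=-12. Stack: []
LOAD_CONST → push 10. Stack: [10]
LOAD_FAST t → push -12. Stack: [10, -12]
BINARY_OP + → 10 + -12 = -2. Stack: [-2]
STORE_FAST t → t=-2. Stack: []
LOAD_FAST i → push 0. Stack: [0]
LOAD_CONST → push 1. Stack: [0, 1]
BINARY_OP + → 0 + 1 = 1. Stack: [1]
STORE_FAST i → i=1. Stack: []
LOAD_FAST i → push 1. Stack: [1]
LOAD_CONST → push 2. Stack: [1, 2]
COMPARE_OP bool(<) → 1 vs 2 = True. Stack: [True]
POP_JUMP_IF_FALSE → pop True; no jump. Stack: []
LOAD_FAST t → push -2. Stack: [-2]
LOAD_CONST → push 4. Stack: [-2, 4]
BINARY_OP + → -2 + 4 = 2. Stack: [2]
STORE_FAST t → t=2. Stack: []
LOAD_CONST → push 10. Stack: [10]
LOAD_FAST t → push 2. Stack: [10, 2]
BINARY_OP + → 10 + 2 = 12. Stack: [12]
STORE_FAST t → t=12. Stack: []
LOAD_FAST i → push 1. Stack: [1]
LOAD_CONST → push 1. Stack: [1, 1]
BINARY_OP + → 1 + 1 = 2. Stack: [2]
STORE_FAST i → i=2. Stack: []
LOAD_FAST i → push 2. Stack: [2]
LOAD_CONST → push 2. Stack: [2, 2]
COMPARE_OP bool(<) → 2 vs 2 = False. Stack: [False]
POP_JUMP_IF_FALSE → pop False; jump. Stack: []
LOAD_FAST t → push 12. Stack: [12]
RETURN_VALUE → return 12.

12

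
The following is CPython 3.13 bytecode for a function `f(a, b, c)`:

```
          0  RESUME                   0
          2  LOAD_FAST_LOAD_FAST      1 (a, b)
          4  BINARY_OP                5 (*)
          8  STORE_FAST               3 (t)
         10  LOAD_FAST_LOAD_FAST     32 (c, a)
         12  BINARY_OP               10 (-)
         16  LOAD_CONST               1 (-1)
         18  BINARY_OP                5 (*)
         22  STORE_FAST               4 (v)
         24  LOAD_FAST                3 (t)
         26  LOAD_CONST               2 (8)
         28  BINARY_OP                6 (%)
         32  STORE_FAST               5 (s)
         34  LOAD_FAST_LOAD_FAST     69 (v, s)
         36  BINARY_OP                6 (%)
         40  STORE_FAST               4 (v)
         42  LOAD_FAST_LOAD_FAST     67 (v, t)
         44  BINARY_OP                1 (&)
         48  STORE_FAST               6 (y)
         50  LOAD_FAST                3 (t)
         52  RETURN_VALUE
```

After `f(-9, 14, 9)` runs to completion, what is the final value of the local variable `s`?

2

LOAD_FAST_LOAD_FAST a,b → push -9,14. Stack: [-9, 14]
BINARY_OP * → -9 * 14 = -126. Stack: [-126]
STORE_FAST t → t=-126. Stack: []
LOAD_FAST_LOAD_FAST c,a → push 9,-9. Stack: [9, -9]
BINARY_OP - → 9 - -9 = 18. Stack: [18]
LOAD_CONST → push -1. Stack: [18, -1]
BINARY_OP * → 18 * -1 = -18. Stack: [-18]
STORE_FAST v → v=-18. Stack: []
LOAD_FAST t → push -126. Stack: [-126]
LOAD_CONST → push 8. Stack: [-126, 8]
BINARY_OP % → -126 % 8 = 2. Stack: [2]
STORE_FAST s → s=2. Stack: []
LOAD_FAST_LOAD_FAST v,s → push -18,2. Stack: [-18, 2]
BINARY_OP % → -18 % 2 = 0. Stack: [0]
STORE_FAST v → v=0. Stack: []
LOAD_FAST_LOAD_FAST v,t → push 0,-126. Stack: [0, -126]
BINARY_OP & → 0 & -126 = 0. Stack: [0]
STORE_FAST y → y=0. Stack: []
LOAD_FAST t → push -126. Stack: [-126]
RETURN_VALUE → return -126.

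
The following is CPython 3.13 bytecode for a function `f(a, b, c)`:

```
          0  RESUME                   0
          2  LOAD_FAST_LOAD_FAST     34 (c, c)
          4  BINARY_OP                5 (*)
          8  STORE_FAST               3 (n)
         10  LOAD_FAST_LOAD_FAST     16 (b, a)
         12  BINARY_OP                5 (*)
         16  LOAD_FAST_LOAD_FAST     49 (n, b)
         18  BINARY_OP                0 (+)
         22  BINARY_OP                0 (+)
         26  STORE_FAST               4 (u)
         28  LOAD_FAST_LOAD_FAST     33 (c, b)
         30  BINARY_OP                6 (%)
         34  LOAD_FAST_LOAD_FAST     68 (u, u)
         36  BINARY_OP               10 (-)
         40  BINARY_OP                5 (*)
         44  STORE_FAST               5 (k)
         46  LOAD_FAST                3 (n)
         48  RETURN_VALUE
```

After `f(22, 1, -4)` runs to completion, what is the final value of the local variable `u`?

LOAD_FAST_LOAD_FAST c,c → push -4,-4. Stack: [-4, -4]
BINARY_OP * → -4 * -4 = 16. Stack: [16]
STORE_FAST n → n=16. Stack: []
LOAD_FAST_LOAD_FAST b,a → push 1,22. Stack: [1, 22]
BINARY_OP * → 1 * 22 = 22. Stack: [22]
LOAD_FAST_LOAD_FAST n,b → push 16,1. Stack: [22, 16, 1]
BINARY_OP + → 16 + 1 = 17. Stack: [22, 17]
BINARY_OP + → 22 + 17 = 39. Stack: [39]
STORE_FAST u → u=39. Stack: []
LOAD_FAST_LOAD_FAST c,b → push -4,1. Stack: [-4, 1]
BINARY_OP % → -4 % 1 = 0. Stack: [0]
LOAD_FAST_LOAD_FAST u,u → push 39,39. Stack: [0, 39, 39]
BINARY_OP - → 39 - 39 = 0. Stack: [0, 0]
BINARY_OP * → 0 * 0 = 0. Stack: [0]
STORE_FAST k → k=0. Stack: []
LOAD_FAST n → push 16. Stack: [16]
RETURN_VALUE → return 16.

39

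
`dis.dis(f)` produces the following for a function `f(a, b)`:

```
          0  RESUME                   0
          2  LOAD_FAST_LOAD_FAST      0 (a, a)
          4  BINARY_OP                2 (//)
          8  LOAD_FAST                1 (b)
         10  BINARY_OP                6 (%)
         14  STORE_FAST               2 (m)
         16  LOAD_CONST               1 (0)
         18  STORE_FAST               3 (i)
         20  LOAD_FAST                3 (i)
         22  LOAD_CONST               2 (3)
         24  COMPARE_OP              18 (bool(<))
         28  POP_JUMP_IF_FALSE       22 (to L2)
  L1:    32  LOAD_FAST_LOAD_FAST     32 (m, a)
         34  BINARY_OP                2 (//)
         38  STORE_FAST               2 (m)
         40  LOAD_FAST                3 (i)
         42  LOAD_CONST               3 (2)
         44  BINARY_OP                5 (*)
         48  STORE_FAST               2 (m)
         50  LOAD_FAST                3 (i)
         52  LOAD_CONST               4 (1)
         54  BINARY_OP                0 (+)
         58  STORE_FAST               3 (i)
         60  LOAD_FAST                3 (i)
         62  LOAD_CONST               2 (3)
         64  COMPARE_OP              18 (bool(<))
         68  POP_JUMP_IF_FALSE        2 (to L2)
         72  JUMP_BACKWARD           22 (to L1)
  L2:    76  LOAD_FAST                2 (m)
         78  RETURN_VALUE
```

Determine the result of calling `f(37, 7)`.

LOAD_FAST_LOAD_FAST a,a → push 37,37. Stack: [37, 37]
BINARY_OP // → 37 // 37 = 1. Stack: [1]
LOAD_FAST b → push 7. Stack: [1, 7]
BINARY_OP % → 1 % 7 = 1. Stack: [1]
STORE_FAST m → m=1. Stack: []
LOAD_CONST → push 0. Stack: [0]
STORE_FAST i → i=0. Stack: []
LOAD_FAST i → push 0. Stack: [0]
LOAD_CONST → push 3. Stack: [0, 3]
COMPARE_OP bool(<) → 0 vs 3 = True. Stack: [True]
POP_JUMP_IF_FALSE → pop True; no jump. Stack: []
LOAD_FAST_LOAD_FAST m,a → push 1,37. Stack: [1, 37]
BINARY_OP // → 1 // 37 = 0. Stack: [0]
STORE_FAST m → m=0. Stack: []
LOAD_FAST i → push 0. Stack: [0]
LOAD_CONST → push 2. Stack: [0, 2]
BINARY_OP * → 0 * 2 = 0. Stack: [0]
STORE_FAST m → m=0. Stack: []
LOAD_FAST i → push 0. Stack: [0]
LOAD_CONST → push 1. Stack: [0, 1]
BINARY_OP + → 0 + 1 = 1. Stack: [1]
STORE_FAST i → i=1. Stack: []
LOAD_FAST i → push 1. Stack: [1]
LOAD_CONST → push 3. Stack: [1, 3]
COMPARE_OP bool(<) → 1 vs 3 = True. Stack: [True]
POP_JUMP_IF_FALSE → pop True; no jump. Stack: []
LOAD_FAST_LOAD_FAST m,a → push 0,37. Stack: [0, 37]
BINARY_OP // → 0 // 37 = 0. Stack: [0]
STORE_FAST m → m=0. Stack: []
LOAD_FAST i → push 1. Stack: [1]
LOAD_CONST → push 2. Stack: [1, 2]
BINARY_OP * → 1 * 2 = 2. Stack: [2]
STORE_FAST m → m=2. Stack: []
LOAD_FAST i → push 1. Stack: [1]
LOAD_CONST → push 1. Stack: [1, 1]
BINARY_OP + → 1 + 1 = 2. Stack: [2]
STORE_FAST i → i=2. Stack: []
LOAD_FAST i → push 2. Stack: [2]
LOAD_CONST → push 3. Stack: [2, 3]
COMPARE_OP bool(<) → 2 vs 3 = True. Stack: [True]
POP_JUMP_IF_FALSE → pop True; no jump. Stack: []
LOAD_FAST_LOAD_FAST m,a → push 2,37. Stack: [2, 37]
BINARY_OP // → 2 // 37 = 0. Stack: [0]
STORE_FAST m → m=0. Stack: []
LOAD_FAST i → push 2. Stack: [2]
LOAD_CONST → push 2. Stack: [2, 2]
BINARY_OP * → 2 * 2 = 4. Stack: [4]
STORE_FAST m → m=4. Stack: []
LOAD_FAST i → push 2. Stack: [2]
LOAD_CONST → push 1. Stack: [2, 1]
BINARY_OP + → 2 + 1 = 3. Stack: [3]
STORE_FAST i → i=3. Stack: []
LOAD_FAST i → push 3. Stack: [3]
LOAD_CONST → push 3. Stack: [3, 3]
COMPARE_OP bool(<) → 3 vs 3 = False. Stack: [False]
POP_JUMP_IF_FALSE → pop False; jump. Stack: []
LOAD_FAST m → push 4. Stack: [4]
RETURN_VALUE → return 4.

4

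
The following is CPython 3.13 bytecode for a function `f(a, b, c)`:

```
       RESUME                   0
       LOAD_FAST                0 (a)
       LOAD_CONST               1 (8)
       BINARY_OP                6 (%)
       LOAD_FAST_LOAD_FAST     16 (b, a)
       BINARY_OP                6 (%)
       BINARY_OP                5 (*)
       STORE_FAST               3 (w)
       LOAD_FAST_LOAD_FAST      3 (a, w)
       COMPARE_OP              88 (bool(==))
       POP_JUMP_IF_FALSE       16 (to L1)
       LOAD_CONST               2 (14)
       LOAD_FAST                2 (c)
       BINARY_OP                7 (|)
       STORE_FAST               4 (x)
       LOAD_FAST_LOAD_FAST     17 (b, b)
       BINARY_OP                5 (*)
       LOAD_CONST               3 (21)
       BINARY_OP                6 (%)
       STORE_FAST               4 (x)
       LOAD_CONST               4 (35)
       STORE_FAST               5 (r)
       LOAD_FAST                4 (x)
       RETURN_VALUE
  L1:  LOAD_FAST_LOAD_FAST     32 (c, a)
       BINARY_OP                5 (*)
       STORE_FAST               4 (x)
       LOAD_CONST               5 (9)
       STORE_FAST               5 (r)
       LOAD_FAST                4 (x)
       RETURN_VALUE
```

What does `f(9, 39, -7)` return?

-63

LOAD_FAST a → push 9. Stack: [9]
LOAD_CONST → push 8. Stack: [9, 8]
BINARY_OP % → 9 % 8 = 1. Stack: [1]
LOAD_FAST_LOAD_FAST b,a → push 39,9. Stack: [1, 39, 9]
BINARY_OP % → 39 % 9 = 3. Stack: [1, 3]
BINARY_OP * → 1 * 3 = 3. Stack: [3]
STORE_FAST w → w=3. Stack: []
LOAD_FAST_LOAD_FAST a,w → push 9,3. Stack: [9, 3]
COMPARE_OP bool(==) → 9 vs 3 = False. Stack: [False]
POP_JUMP_IF_FALSE → pop False; jump. Stack: []
LOAD_FAST_LOAD_FAST c,a → push -7,9. Stack: [-7, 9]
BINARY_OP * → -7 * 9 = -63. Stack: [-63]
STORE_FAST x → x=-63. Stack: []
LOAD_CONST → push 9. Stack: [9]
STORE_FAST r → r=9. Stack: []
LOAD_FAST x → push -63. Stack: [-63]
RETURN_VALUE → return -63.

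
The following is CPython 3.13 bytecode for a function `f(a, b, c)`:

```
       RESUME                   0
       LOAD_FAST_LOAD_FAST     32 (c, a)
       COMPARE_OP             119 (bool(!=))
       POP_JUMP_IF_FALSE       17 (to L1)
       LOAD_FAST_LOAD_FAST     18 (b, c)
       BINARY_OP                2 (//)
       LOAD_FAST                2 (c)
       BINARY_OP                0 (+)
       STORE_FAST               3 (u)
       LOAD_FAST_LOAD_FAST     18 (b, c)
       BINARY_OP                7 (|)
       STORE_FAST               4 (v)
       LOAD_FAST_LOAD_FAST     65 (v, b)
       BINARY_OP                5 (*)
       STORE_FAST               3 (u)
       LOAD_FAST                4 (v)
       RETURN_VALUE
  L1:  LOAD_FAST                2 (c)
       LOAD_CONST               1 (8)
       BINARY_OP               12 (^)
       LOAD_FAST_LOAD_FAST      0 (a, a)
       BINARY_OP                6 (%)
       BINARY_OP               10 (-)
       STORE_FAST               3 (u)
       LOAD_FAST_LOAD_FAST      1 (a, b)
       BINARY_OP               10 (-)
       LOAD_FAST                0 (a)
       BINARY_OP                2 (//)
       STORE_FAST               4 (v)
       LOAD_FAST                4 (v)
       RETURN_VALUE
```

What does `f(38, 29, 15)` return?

31

LOAD_FAST_LOAD_FAST c,a → push 15,38. Stack: [15, 38]
COMPARE_OP bool(!=) → 15 vs 38 = True. Stack: [True]
POP_JUMP_IF_FALSE → pop True; no jump. Stack: []
LOAD_FAST_LOAD_FAST b,c → push 29,15. Stack: [29, 15]
BINARY_OP // → 29 // 15 = 1. Stack: [1]
LOAD_FAST c → push 15. Stack: [1, 15]
BINARY_OP + → 1 + 15 = 16. Stack: [16]
STORE_FAST u → u=16. Stack: []
LOAD_FAST_LOAD_FAST b,c → push 29,15. Stack: [29, 15]
BINARY_OP | → 29 | 15 = 31. Stack: [31]
STORE_FAST v → v=31. Stack: []
LOAD_FAST_LOAD_FAST v,b → push 31,29. Stack: [31, 29]
BINARY_OP * → 31 * 29 = 899. Stack: [899]
STORE_FAST u → u=899. Stack: []
LOAD_FAST v → push 31. Stack: [31]
RETURN_VALUE → return 31.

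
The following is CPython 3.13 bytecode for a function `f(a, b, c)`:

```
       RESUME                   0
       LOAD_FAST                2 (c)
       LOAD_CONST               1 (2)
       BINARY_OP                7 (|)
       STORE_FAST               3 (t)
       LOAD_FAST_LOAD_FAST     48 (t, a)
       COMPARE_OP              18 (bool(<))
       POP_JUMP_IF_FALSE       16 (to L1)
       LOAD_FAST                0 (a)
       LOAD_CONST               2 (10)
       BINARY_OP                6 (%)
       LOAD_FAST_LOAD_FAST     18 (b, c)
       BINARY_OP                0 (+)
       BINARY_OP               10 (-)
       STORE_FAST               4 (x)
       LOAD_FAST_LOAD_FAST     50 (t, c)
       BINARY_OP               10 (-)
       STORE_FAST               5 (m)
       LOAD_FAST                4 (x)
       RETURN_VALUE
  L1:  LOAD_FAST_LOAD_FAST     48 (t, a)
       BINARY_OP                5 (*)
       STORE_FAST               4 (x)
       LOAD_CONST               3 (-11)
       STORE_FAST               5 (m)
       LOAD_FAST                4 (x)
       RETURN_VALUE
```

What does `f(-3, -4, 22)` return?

LOAD_FAST c → push 22. Stack: [22]
LOAD_CONST → push 2. Stack: [22, 2]
BINARY_OP | → 22 | 2 = 22. Stack: [22]
STORE_FAST t → t=22. Stack: []
LOAD_FAST_LOAD_FAST t,a → push 22,-3. Stack: [22, -3]
COMPARE_OP bool(<) → 22 vs -3 = False. Stack: [False]
POP_JUMP_IF_FALSE → pop False; jump. Stack: []
LOAD_FAST_LOAD_FAST t,a → push 22,-3. Stack: [22, -3]
BINARY_OP * → 22 * -3 = -66. Stack: [-66]
STORE_FAST x → x=-66. Stack: []
LOAD_CONST → push -11. Stack: [-11]
STORE_FAST m → m=-11. Stack: []
LOAD_FAST x → push -66. Stack: [-66]
RETURN_VALUE → return -66.

-66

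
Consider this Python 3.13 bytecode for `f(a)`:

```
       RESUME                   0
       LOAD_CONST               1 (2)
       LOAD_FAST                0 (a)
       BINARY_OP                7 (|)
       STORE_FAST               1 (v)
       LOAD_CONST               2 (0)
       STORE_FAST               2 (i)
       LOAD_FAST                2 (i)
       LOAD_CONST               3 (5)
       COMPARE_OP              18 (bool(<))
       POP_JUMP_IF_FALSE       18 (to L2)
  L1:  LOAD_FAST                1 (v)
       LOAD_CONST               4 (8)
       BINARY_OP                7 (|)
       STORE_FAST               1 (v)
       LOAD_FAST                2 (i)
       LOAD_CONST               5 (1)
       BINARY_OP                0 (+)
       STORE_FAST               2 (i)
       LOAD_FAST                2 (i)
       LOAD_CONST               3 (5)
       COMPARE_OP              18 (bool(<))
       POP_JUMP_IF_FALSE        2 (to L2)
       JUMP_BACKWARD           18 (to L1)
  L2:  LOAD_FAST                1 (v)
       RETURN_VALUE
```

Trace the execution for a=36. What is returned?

46

LOAD_CONST → push 2
LOAD_FAST a → push 36
BINARY_OP | → 2 | 36 = 38
STORE_FAST v → v=38
LOAD_CONST → push 0
STORE_FAST i → i=0
LOAD_FAST i → push 0
LOAD_CONST → push 5
COMPARE_OP bool(<) → 0 vs 5 = True
POP_JUMP_IF_FALSE → pop True; no jump
LOAD_FAST v → push 38
LOAD_CONST → push 8
BINARY_OP | → 38 | 8 = 46
STORE_FAST v → v=46
LOAD_FAST i → push 0
LOAD_CONST → push 1
BINARY_OP + → 0 + 1 = 1
STORE_FAST i → i=1
LOAD_FAST i → push 1
LOAD_CONST → push 5
COMPARE_OP bool(<) → 1 vs 5 = True
POP_JUMP_IF_FALSE → pop True; no jump
LOAD_FAST v → push 46
LOAD_CONST → push 8
BINARY_OP | → 46 | 8 = 46
STORE_FAST v → v=46
LOAD_FAST i → push 1
LOAD_CONST → push 1
BINARY_OP + → 1 + 1 = 2
STORE_FAST i → i=2
LOAD_FAST i → push 2
LOAD_CONST → push 5
COMPARE_OP bool(<) → 2 vs 5 = True
POP_JUMP_IF_FALSE → pop True; no jump
LOAD_FAST v → push 46
LOAD_CONST → push 8
BINARY_OP | → 46 | 8 = 46
STORE_FAST v → v=46
LOAD_FAST i → push 2
LOAD_CONST → push 1
BINARY_OP + → 2 + 1 = 3
STORE_FAST i → i=3
LOAD_FAST i → push 3
LOAD_CONST → push 5
COMPARE_OP bool(<) → 3 vs 5 = True
POP_JUMP_IF_FALSE → pop True; no jump
LOAD_FAST v → push 46
LOAD_CONST → push 8
BINARY_OP | → 46 | 8 = 46
STORE_FAST v → v=46
LOAD_FAST i → push 3
LOAD_CONST → push 1
BINARY_OP + → 3 + 1 = 4
STORE_FAST i → i=4
LOAD_FAST i → push 4
LOAD_CONST → push 5
COMPARE_OP bool(<) → 4 vs 5 = True
POP_JUMP_IF_FALSE → pop True; no jump
LOAD_FAST v → push 46
LOAD_CONST → push 8
BINARY_OP | → 46 | 8 = 46
STORE_FAST v → v=46
LOAD_FAST i → push 4
LOAD_CONST → push 1
BINARY_OP + → 4 + 1 = 5
STORE_FAST i → i=5
LOAD_FAST i → push 5
LOAD_CONST → push 5
COMPARE_OP bool(<) → 5 vs 5 = False
POP_JUMP_IF_FALSE → pop False; jump
LOAD_FAST v → push 46
RETURN_VALUE → return 46.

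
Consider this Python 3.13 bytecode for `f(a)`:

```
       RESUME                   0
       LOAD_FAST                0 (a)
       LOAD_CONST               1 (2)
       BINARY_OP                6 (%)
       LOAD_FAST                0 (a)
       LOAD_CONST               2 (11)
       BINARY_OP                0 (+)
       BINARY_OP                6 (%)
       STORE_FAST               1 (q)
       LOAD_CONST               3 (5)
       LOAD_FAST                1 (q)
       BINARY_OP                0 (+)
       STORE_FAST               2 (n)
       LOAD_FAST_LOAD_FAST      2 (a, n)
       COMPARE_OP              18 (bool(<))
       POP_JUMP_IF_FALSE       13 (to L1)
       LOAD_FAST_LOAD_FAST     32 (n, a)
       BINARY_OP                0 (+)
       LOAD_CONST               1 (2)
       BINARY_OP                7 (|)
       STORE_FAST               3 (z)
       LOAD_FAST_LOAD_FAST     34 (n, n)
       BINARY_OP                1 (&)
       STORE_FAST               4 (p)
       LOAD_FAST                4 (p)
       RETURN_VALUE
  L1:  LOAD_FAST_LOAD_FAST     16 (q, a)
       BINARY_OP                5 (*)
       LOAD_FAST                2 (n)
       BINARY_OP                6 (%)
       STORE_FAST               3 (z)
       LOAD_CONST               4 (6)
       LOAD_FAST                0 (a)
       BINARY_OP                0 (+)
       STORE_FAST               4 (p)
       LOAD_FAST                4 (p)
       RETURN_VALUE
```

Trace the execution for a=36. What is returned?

LOAD_FAST a → push 36. Stack: [36]
LOAD_CONST → push 2. Stack: [36, 2]
BINARY_OP % → 36 % 2 = 0. Stack: [0]
LOAD_FAST a → push 36. Stack: [0, 36]
LOAD_CONST → push 11. Stack: [0, 36, 11]
BINARY_OP + → 36 + 11 = 47. Stack: [0, 47]
BINARY_OP % → 0 % 47 = 0. Stack: [0]
STORE_FAST q → q=0. Stack: []
LOAD_CONST → push 5. Stack: [5]
LOAD_FAST q → push 0. Stack: [5, 0]
BINARY_OP + → 5 + 0 = 5. Stack: [5]
STORE_FAST n → n=5. Stack: []
LOAD_FAST_LOAD_FAST a,n → push 36,5. Stack: [36, 5]
COMPARE_OP bool(<) → 36 vs 5 = False. Stack: [False]
POP_JUMP_IF_FALSE → pop False; jump. Stack: []
LOAD_FAST_LOAD_FAST q,a → push 0,36. Stack: [0, 36]
BINARY_OP * → 0 * 36 = 0. Stack: [0]
LOAD_FAST n → push 5. Stack: [0, 5]
BINARY_OP % → 0 % 5 = 0. Stack: [0]
STORE_FAST z → z=0. Stack: []
LOAD_CONST → push 6. Stack: [6]
LOAD_FAST a → push 36. Stack: [6, 36]
BINARY_OP + → 6 + 36 = 42. Stack: [42]
STORE_FAST p → p=42. Stack: []
LOAD_FAST p → push 42. Stack: [42]
RETURN_VALUE → return 42.

42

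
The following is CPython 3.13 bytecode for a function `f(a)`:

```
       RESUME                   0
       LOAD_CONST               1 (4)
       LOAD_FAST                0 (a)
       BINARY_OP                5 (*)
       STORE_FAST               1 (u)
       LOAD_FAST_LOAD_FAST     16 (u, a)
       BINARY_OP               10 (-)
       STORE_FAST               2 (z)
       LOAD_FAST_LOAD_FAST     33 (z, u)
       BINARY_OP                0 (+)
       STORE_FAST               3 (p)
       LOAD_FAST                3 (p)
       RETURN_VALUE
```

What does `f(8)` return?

56

LOAD_CONST → push 4. Stack: [4]
LOAD_FAST a → push 8. Stack: [4, 8]
BINARY_OP * → 4 * 8 = 32. Stack: [32]
STORE_FAST u → u=32. Stack: []
LOAD_FAST_LOAD_FAST u,a → push 32,8. Stack: [32, 8]
BINARY_OP - → 32 - 8 = 24. Stack: [24]
STORE_FAST z → z=24. Stack: []
LOAD_FAST_LOAD_FAST z,u → push 24,32. Stack: [24, 32]
BINARY_OP + → 24 + 32 = 56. Stack: [56]
STORE_FAST p → p=56. Stack: []
LOAD_FAST p → push 56. Stack: [56]
RETURN_VALUE → return 56.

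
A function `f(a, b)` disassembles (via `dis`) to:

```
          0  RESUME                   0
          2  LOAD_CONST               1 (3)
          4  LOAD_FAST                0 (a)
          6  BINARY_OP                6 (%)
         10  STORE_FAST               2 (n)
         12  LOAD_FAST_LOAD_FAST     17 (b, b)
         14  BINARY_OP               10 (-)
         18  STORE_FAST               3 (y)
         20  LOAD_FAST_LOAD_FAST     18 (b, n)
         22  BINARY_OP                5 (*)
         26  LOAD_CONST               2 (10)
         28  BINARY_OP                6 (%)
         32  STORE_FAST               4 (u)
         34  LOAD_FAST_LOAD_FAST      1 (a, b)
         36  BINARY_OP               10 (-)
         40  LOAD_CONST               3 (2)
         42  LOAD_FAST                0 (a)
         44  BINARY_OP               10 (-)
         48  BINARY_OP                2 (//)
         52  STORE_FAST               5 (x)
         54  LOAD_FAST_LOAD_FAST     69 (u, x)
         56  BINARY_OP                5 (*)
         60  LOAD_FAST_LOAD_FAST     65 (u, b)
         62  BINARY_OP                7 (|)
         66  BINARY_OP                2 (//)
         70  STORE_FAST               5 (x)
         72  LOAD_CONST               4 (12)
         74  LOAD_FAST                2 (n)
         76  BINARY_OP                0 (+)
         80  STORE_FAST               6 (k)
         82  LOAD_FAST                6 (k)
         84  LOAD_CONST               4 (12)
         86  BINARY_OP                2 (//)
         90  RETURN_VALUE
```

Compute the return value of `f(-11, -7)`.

0

LOAD_CONST → push 3. Stack: [3]
LOAD_FAST a → push -11. Stack: [3, -11]
BINARY_OP % → 3 % -11 = -8. Stack: [-8]
STORE_FAST n → n=-8. Stack: []
LOAD_FAST_LOAD_FAST b,b → push -7,-7. Stack: [-7, -7]
BINARY_OP - → -7 - -7 = 0. Stack: [0]
STORE_FAST y → y=0. Stack: []
LOAD_FAST_LOAD_FAST b,n → push -7,-8. Stack: [-7, -8]
BINARY_OP * → -7 * -8 = 56. Stack: [56]
LOAD_CONST → push 10. Stack: [56, 10]
BINARY_OP % → 56 % 10 = 6. Stack: [6]
STORE_FAST u → u=6. Stack: []
LOAD_FAST_LOAD_FAST a,b → push -11,-7. Stack: [-11, -7]
BINARY_OP - → -11 - -7 = -4. Stack: [-4]
LOAD_CONST → push 2. Stack: [-4, 2]
LOAD_FAST a → push -11. Stack: [-4, 2, -11]
BINARY_OP - → 2 - -11 = 13. Stack: [-4, 13]
BINARY_OP // → -4 // 13 = -1. Stack: [-1]
STORE_FAST x → x=-1. Stack: []
LOAD_FAST_LOAD_FAST u,x → push 6,-1. Stack: [6, -1]
BINARY_OP * → 6 * -1 = -6. Stack: [-6]
LOAD_FAST_LOAD_FAST u,b → push 6,-7. Stack: [-6, 6, -7]
BINARY_OP | → 6 | -7 = -1. Stack: [-6, -1]
BINARY_OP // → -6 // -1 = 6. Stack: [6]
STORE_FAST x → x=6. Stack: []
LOAD_CONST → push 12. Stack: [12]
LOAD_FAST n → push -8. Stack: [12, -8]
BINARY_OP + → 12 + -8 = 4. Stack: [4]
STORE_FAST k → k=4. Stack: []
LOAD_FAST k → push 4. Stack: [4]
LOAD_CONST → push 12. Stack: [4, 12]
BINARY_OP // → 4 // 12 = 0. Stack: [0]
RETURN_VALUE → return 0.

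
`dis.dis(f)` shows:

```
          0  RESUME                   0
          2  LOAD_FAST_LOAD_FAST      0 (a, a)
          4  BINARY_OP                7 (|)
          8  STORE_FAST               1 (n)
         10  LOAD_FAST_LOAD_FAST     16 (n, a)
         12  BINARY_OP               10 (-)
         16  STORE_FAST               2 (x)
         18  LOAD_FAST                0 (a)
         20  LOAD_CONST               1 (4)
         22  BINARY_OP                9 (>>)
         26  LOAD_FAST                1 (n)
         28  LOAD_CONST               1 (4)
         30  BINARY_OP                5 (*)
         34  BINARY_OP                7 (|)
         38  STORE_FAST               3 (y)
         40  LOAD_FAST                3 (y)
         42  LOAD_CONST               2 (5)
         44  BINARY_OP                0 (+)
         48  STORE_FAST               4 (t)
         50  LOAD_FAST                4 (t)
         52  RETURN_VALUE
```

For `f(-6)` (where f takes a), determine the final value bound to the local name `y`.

LOAD_FAST_LOAD_FAST a,a → push -6,-6. Stack: [-6, -6]
BINARY_OP | → -6 | -6 = -6. Stack: [-6]
STORE_FAST n → n=-6. Stack: []
LOAD_FAST_LOAD_FAST n,a → push -6,-6. Stack: [-6, -6]
BINARY_OP - → -6 - -6 = 0. Stack: [0]
STORE_FAST x → x=0. Stack: []
LOAD_FAST a → push -6. Stack: [-6]
LOAD_CONST → push 4. Stack: [-6, 4]
BINARY_OP >> → -6 >> 4 = -1. Stack: [-1]
LOAD_FAST n → push -6. Stack: [-1, -6]
LOAD_CONST → push 4. Stack: [-1, -6, 4]
BINARY_OP * → -6 * 4 = -24. Stack: [-1, -24]
BINARY_OP | → -1 | -24 = -1. Stack: [-1]
STORE_FAST y → y=-1. Stack: []
LOAD_FAST y → push -1. Stack: [-1]
LOAD_CONST → push 5. Stack: [-1, 5]
BINARY_OP + → -1 + 5 = 4. Stack: [4]
STORE_FAST t → t=4. Stack: []
LOAD_FAST t → push 4. Stack: [4]
RETURN_VALUE → return 4.

-1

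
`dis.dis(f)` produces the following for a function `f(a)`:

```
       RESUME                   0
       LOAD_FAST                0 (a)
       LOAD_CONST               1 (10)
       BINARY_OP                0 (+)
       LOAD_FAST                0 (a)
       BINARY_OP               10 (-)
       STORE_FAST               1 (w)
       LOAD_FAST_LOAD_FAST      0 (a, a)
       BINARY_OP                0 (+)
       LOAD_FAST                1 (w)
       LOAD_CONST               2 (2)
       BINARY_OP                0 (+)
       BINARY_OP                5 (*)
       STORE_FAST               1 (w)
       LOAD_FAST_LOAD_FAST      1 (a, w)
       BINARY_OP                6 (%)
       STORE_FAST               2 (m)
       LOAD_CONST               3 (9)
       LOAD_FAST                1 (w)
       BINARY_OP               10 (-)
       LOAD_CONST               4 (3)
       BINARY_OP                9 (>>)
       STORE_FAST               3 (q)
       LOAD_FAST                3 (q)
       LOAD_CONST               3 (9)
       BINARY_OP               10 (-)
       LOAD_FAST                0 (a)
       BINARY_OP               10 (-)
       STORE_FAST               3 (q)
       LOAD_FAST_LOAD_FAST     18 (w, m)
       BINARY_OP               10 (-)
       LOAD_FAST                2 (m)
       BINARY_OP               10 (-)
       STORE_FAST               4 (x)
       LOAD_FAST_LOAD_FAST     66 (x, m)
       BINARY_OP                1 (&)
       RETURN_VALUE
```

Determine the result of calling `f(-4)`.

LOAD_FAST a → push -4. Stack: [-4]
LOAD_CONST → push 10. Stack: [-4, 10]
BINARY_OP + → -4 + 10 = 6. Stack: [6]
LOAD_FAST a → push -4. Stack: [6, -4]
BINARY_OP - → 6 - -4 = 10. Stack: [10]
STORE_FAST w → w=10. Stack: []
LOAD_FAST_LOAD_FAST a,a → push -4,-4. Stack: [-4, -4]
BINARY_OP + → -4 + -4 = -8. Stack: [-8]
LOAD_FAST w → push 10. Stack: [-8, 10]
LOAD_CONST → push 2. Stack: [-8, 10, 2]
BINARY_OP + → 10 + 2 = 12. Stack: [-8, 12]
BINARY_OP * → -8 * 12 = -96. Stack: [-96]
STORE_FAST w → w=-96. Stack: []
LOAD_FAST_LOAD_FAST a,w → push -4,-96. Stack: [-4, -96]
BINARY_OP % → -4 % -96 = -4. Stack: [-4]
STORE_FAST m → m=-4. Stack: []
LOAD_CONST → push 9. Stack: [9]
LOAD_FAST w → push -96. Stack: [9, -96]
BINARY_OP - → 9 - -96 = 105. Stack: [105]
LOAD_CONST → push 3. Stack: [105, 3]
BINARY_OP >> → 105 >> 3 = 13. Stack: [13]
STORE_FAST q → q=13. Stack: []
LOAD_FAST q → push 13. Stack: [13]
LOAD_CONST → push 9. Stack: [13, 9]
BINARY_OP - → 13 - 9 = 4. Stack: [4]
LOAD_FAST a → push -4. Stack: [4, -4]
BINARY_OP - → 4 - -4 = 8. Stack: [8]
STORE_FAST q → q=8. Stack: []
LOAD_FAST_LOAD_FAST w,m → push -96,-4. Stack: [-96, -4]
BINARY_OP - → -96 - -4 = -92. Stack: [-92]
LOAD_FAST m → push -4. Stack: [-92, -4]
BINARY_OP - → -92 - -4 = -88. Stack: [-88]
STORE_FAST x → x=-88. Stack: []
LOAD_FAST_LOAD_FAST x,m → push -88,-4. Stack: [-88, -4]
BINARY_OP & → -88 & -4 = -88. Stack: [-88]
RETURN_VALUE → return -88.

-88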